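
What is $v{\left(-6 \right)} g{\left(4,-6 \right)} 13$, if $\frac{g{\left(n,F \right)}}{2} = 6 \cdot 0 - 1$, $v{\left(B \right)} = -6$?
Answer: $156$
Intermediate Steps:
$g{\left(n,F \right)} = -2$ ($g{\left(n,F \right)} = 2 \left(6 \cdot 0 - 1\right) = 2 \left(0 - 1\right) = 2 \left(-1\right) = -2$)
$v{\left(-6 \right)} g{\left(4,-6 \right)} 13 = \left(-6\right) \left(-2\right) 13 = 12 \cdot 13 = 156$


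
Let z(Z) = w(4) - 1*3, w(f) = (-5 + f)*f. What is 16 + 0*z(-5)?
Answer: 16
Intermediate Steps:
w(f) = f*(-5 + f)
z(Z) = -7 (z(Z) = 4*(-5 + 4) - 1*3 = 4*(-1) - 3 = -4 - 3 = -7)
16 + 0*z(-5) = 16 + 0*(-7) = 16 + 0 = 16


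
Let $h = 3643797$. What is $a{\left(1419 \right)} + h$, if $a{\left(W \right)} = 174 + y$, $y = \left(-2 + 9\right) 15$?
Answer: $3644076$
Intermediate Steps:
$y = 105$ ($y = 7 \cdot 15 = 105$)
$a{\left(W \right)} = 279$ ($a{\left(W \right)} = 174 + 105 = 279$)
$a{\left(1419 \right)} + h = 279 + 3643797 = 3644076$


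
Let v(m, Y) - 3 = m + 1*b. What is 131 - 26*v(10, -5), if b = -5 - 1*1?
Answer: -51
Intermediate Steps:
b = -6 (b = -5 - 1 = -6)
v(m, Y) = -3 + m (v(m, Y) = 3 + (m + 1*(-6)) = 3 + (m - 6) = 3 + (-6 + m) = -3 + m)
131 - 26*v(10, -5) = 131 - 26*(-3 + 10) = 131 - 26*7 = 131 - 182 = -51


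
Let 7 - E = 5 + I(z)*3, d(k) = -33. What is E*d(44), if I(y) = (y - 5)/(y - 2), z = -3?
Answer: 462/5 ≈ 92.400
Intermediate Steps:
I(y) = (-5 + y)/(-2 + y)
E = -14/5 (E = 7 - (5 + ((-5 - 3)/(-2 - 3))*3) = 7 - (5 + (-8/(-5))*3) = 7 - (5 - ⅕*(-8)*3) = 7 - (5 + (8/5)*3) = 7 - (5 + 24/5) = 7 - 1*49/5 = 7 - 49/5 = -14/5 ≈ -2.8000)
E*d(44) = -14/5*(-33) = 462/5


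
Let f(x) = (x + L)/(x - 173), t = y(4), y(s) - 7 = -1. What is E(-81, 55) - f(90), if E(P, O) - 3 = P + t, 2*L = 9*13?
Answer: -11655/166 ≈ -70.211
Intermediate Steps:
y(s) = 6 (y(s) = 7 - 1 = 6)
L = 117/2 (L = (9*13)/2 = (½)*117 = 117/2 ≈ 58.500)
t = 6
f(x) = (117/2 + x)/(-173 + x) (f(x) = (x + 117/2)/(x - 173) = (117/2 + x)/(-173 + x))
E(P, O) = 9 + P (E(P, O) = 3 + (P + 6) = 3 + (6 + P) = 9 + P)
E(-81, 55) - f(90) = (9 - 81) - (117/2 + 90)/(-173 + 90) = -72 - 297/((-83)*2) = -72 - (-1)*297/(83*2) = -72 - 1*(-297/166) = -72 + 297/166 = -11655/166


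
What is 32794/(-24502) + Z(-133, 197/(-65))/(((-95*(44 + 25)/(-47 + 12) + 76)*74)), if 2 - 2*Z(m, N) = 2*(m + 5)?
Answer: -2225193001/1670815882 ≈ -1.3318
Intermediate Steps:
Z(m, N) = -4 - m (Z(m, N) = 1 - (m + 5) = 1 - (5 + m) = 1 - (10 + 2*m)/2 = 1 + (-5 - m) = -4 - m)
32794/(-24502) + Z(-133, 197/(-65))/(((-95*(44 + 25)/(-47 + 12) + 76)*74)) = 32794/(-24502) + (-4 - 1*(-133))/(((-95*(44 + 25)/(-47 + 12) + 76)*74)) = 32794*(-1/24502) + (-4 + 133)/(((-95/((-35/69)) + 76)*74)) = -16397/12251 + 129/(((-95/((-35*1/69)) + 76)*74)) = -16397/12251 + 129/(((-95/(-35/69) + 76)*74)) = -16397/12251 + 129/(((-95*(-69/35) + 76)*74)) = -16397/12251 + 129/(((1311/7 + 76)*74)) = -16397/12251 + 129/(((1843/7)*74)) = -16397/12251 + 129/(136382/7) = -16397/12251 + 129*(7/136382) = -16397/12251 + 903/136382 = -2225193001/1670815882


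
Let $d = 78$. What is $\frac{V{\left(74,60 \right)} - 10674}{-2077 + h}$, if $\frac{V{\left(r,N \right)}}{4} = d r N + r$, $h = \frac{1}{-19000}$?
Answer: $- \frac{26123138000}{39463001} \approx -661.96$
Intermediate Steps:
$h = - \frac{1}{19000} \approx -5.2632 \cdot 10^{-5}$
$V{\left(r,N \right)} = 4 r + 312 N r$ ($V{\left(r,N \right)} = 4 \left(78 r N + r\right) = 4 \left(78 N r + r\right) = 4 \left(r + 78 N r\right) = 4 r + 312 N r$)
$\frac{V{\left(74,60 \right)} - 10674}{-2077 + h} = \frac{4 \cdot 74 \left(1 + 78 \cdot 60\right) - 10674}{-2077 - \frac{1}{19000}} = \frac{4 \cdot 74 \left(1 + 4680\right) + \left(-18559 + 7885\right)}{- \frac{39463001}{19000}} = \left(4 \cdot 74 \cdot 4681 - 10674\right) \left(- \frac{19000}{39463001}\right) = \left(1385576 - 10674\right) \left(- \frac{19000}{39463001}\right) = 1374902 \left(- \frac{19000}{39463001}\right) = - \frac{26123138000}{39463001}$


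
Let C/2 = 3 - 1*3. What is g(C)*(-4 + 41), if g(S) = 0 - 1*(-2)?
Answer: 74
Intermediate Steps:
C = 0 (C = 2*(3 - 1*3) = 2*(3 - 3) = 2*0 = 0)
g(S) = 2 (g(S) = 0 + 2 = 2)
g(C)*(-4 + 41) = 2*(-4 + 41) = 2*37 = 74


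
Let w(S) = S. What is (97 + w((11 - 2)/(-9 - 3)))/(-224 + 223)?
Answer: -385/4 ≈ -96.250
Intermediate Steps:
(97 + w((11 - 2)/(-9 - 3)))/(-224 + 223) = (97 + (11 - 2)/(-9 - 3))/(-224 + 223) = (97 + 9/(-12))/(-1) = (97 + 9*(-1/12))*(-1) = (97 - 3/4)*(-1) = (385/4)*(-1) = -385/4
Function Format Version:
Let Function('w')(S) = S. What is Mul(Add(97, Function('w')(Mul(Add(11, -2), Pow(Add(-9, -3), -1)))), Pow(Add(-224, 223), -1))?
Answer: Rational(-385, 4) ≈ -96.250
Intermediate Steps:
Mul(Add(97, Function('w')(Mul(Add(11, -2), Pow(Add(-9, -3), -1)))), Pow(Add(-224, 223), -1)) = Mul(Add(97, Mul(Add(11, -2), Pow(Add(-9, -3), -1))), Pow(Add(-224, 223), -1)) = Mul(Add(97, Mul(9, Pow(-12, -1))), Pow(-1, -1)) = Mul(Add(97, Mul(9, Rational(-1, 12))), -1) = Mul(Add(97, Rational(-3, 4)), -1) = Mul(Rational(385, 4), -1) = Rational(-385, 4)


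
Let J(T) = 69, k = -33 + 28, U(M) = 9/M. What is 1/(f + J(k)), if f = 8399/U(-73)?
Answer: -9/612506 ≈ -1.4694e-5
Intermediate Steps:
k = -5
f = -613127/9 (f = 8399/((9/(-73))) = 8399/((9*(-1/73))) = 8399/(-9/73) = 8399*(-73/9) = -613127/9 ≈ -68125.)
1/(f + J(k)) = 1/(-613127/9 + 69) = 1/(-612506/9) = -9/612506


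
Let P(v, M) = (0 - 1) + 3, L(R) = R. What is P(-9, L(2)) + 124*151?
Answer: 18726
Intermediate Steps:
P(v, M) = 2 (P(v, M) = -1 + 3 = 2)
P(-9, L(2)) + 124*151 = 2 + 124*151 = 2 + 18724 = 18726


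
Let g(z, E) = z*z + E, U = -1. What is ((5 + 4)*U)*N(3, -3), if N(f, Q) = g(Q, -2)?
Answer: -63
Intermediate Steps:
g(z, E) = E + z² (g(z, E) = z² + E = E + z²)
N(f, Q) = -2 + Q²
((5 + 4)*U)*N(3, -3) = ((5 + 4)*(-1))*(-2 + (-3)²) = (9*(-1))*(-2 + 9) = -9*7 = -63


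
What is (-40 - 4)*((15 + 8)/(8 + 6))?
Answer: -506/7 ≈ -72.286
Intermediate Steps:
(-40 - 4)*((15 + 8)/(8 + 6)) = -1012/14 = -44*23/14 = -506/7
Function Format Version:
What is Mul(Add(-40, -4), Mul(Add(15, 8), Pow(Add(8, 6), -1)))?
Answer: Rational(-506, 7) ≈ -72.286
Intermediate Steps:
Mul(Add(-40, -4), Mul(Add(15, 8), Pow(Add(8, 6), -1))) = Mul(-44, Mul(23, Pow(14, -1))) = Mul(-44, Mul(23, Rational(1, 14))) = Mul(-44, Rational(23, 14)) = Rational(-506, 7)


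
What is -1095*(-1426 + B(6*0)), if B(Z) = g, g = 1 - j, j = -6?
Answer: 1553805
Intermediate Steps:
g = 7 (g = 1 - (-6) = 1 - 1*(-6) = 1 + 6 = 7)
B(Z) = 7
-1095*(-1426 + B(6*0)) = -1095*(-1426 + 7) = -1095*(-1419) = 1553805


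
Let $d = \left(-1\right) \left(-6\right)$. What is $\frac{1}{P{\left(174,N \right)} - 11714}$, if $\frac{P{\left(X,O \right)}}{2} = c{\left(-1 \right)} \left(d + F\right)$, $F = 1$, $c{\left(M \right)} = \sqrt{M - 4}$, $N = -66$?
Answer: $- \frac{5857}{68609388} - \frac{7 i \sqrt{5}}{68609388} \approx -8.5367 \cdot 10^{-5} - 2.2814 \cdot 10^{-7} i$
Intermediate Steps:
$c{\left(M \right)} = \sqrt{-4 + M}$
$d = 6$
$P{\left(X,O \right)} = 14 i \sqrt{5}$ ($P{\left(X,O \right)} = 2 \sqrt{-4 - 1} \left(6 + 1\right) = 2 \sqrt{-5} \cdot 7 = 2 i \sqrt{5} \cdot 7 = 2 \cdot 7 i \sqrt{5} = 14 i \sqrt{5}$)
$\frac{1}{P{\left(174,N \right)} - 11714} = \frac{1}{14 i \sqrt{5} - 11714} = \frac{1}{-11714 + 14 i \sqrt{5}}$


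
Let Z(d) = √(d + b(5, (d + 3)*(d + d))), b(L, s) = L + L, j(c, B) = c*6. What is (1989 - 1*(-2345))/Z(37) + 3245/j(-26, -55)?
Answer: -3245/156 + 4334*√47/47 ≈ 611.38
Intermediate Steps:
j(c, B) = 6*c
b(L, s) = 2*L
Z(d) = √(10 + d) (Z(d) = √(d + 2*5) = √(d + 10) = √(10 + d))
(1989 - 1*(-2345))/Z(37) + 3245/j(-26, -55) = (1989 - 1*(-2345))/(√(10 + 37)) + 3245/((6*(-26))) = (1989 + 2345)/(√47) + 3245/(-156) = 4334*(√47/47) + 3245*(-1/156) = 4334*√47/47 - 3245/156 = -3245/156 + 4334*√47/47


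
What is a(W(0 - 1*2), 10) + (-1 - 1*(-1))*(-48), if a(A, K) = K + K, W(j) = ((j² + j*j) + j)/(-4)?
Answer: 20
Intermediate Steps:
W(j) = -j²/2 - j/4 (W(j) = ((j² + j²) + j)*(-¼) = (2*j² + j)*(-¼) = (j + 2*j²)*(-¼) = -j²/2 - j/4)
a(A, K) = 2*K
a(W(0 - 1*2), 10) + (-1 - 1*(-1))*(-48) = 2*10 + (-1 - 1*(-1))*(-48) = 20 + (-1 + 1)*(-48) = 20 + 0*(-48) = 20 + 0 = 20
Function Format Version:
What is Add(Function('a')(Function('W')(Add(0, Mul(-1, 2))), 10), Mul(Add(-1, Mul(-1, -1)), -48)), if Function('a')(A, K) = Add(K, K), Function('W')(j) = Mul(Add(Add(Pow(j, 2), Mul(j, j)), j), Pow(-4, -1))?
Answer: 20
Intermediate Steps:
Function('W')(j) = Add(Mul(Rational(-1, 2), Pow(j, 2)), Mul(Rational(-1, 4), j)) (Function('W')(j) = Mul(Add(Add(Pow(j, 2), Pow(j, 2)), j), Rational(-1, 4)) = Mul(Add(Mul(2, Pow(j, 2)), j), Rational(-1, 4)) = Mul(Add(j, Mul(2, Pow(j, 2))), Rational(-1, 4)) = Add(Mul(Rational(-1, 2), Pow(j, 2)), Mul(Rational(-1, 4), j)))
Function('a')(A, K) = Mul(2, K)
Add(Function('a')(Function('W')(Add(0, Mul(-1, 2))), 10), Mul(Add(-1, Mul(-1, -1)), -48)) = Add(Mul(2, 10), Mul(Add(-1, Mul(-1, -1)), -48)) = Add(20, Mul(Add(-1, 1), -48)) = Add(20, Mul(0, -48)) = Add(20, 0) = 20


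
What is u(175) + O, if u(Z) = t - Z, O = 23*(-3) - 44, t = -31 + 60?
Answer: -259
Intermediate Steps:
t = 29
O = -113 (O = -69 - 44 = -113)
u(Z) = 29 - Z
u(175) + O = (29 - 1*175) - 113 = (29 - 175) - 113 = -146 - 113 = -259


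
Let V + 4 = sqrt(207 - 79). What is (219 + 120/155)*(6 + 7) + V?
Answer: 88445/31 + 8*sqrt(2) ≈ 2864.4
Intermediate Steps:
V = -4 + 8*sqrt(2) (V = -4 + sqrt(207 - 79) = -4 + sqrt(128) = -4 + 8*sqrt(2) ≈ 7.3137)
(219 + 120/155)*(6 + 7) + V = (219 + 120/155)*(6 + 7) + (-4 + 8*sqrt(2)) = (219 + 120*(1/155))*13 + (-4 + 8*sqrt(2)) = (219 + 24/31)*13 + (-4 + 8*sqrt(2)) = (6813/31)*13 + (-4 + 8*sqrt(2)) = 88569/31 + (-4 + 8*sqrt(2)) = 88445/31 + 8*sqrt(2)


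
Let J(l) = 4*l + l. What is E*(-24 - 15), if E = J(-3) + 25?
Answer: -390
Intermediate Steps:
J(l) = 5*l
E = 10 (E = 5*(-3) + 25 = -15 + 25 = 10)
E*(-24 - 15) = 10*(-24 - 15) = 10*(-39) = -390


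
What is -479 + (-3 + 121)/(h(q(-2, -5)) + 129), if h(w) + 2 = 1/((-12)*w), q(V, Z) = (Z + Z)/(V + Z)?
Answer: -7282447/15233 ≈ -478.07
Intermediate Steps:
q(V, Z) = 2*Z/(V + Z) (q(V, Z) = (2*Z)/(V + Z) = 2*Z/(V + Z))
h(w) = -2 - 1/(12*w) (h(w) = -2 + 1/((-12)*w) = -2 - 1/(12*w))
-479 + (-3 + 121)/(h(q(-2, -5)) + 129) = -479 + (-3 + 121)/((-2 - 1/(12*(2*(-5)/(-2 - 5)))) + 129) = -479 + 118/((-2 - 1/(12*(2*(-5)/(-7)))) + 129) = -479 + 118/((-2 - 1/(12*(2*(-5)*(-⅐)))) + 129) = -479 + 118/((-2 - 1/(12*10/7)) + 129) = -479 + 118/((-2 - 1/12*7/10) + 129) = -479 + 118/((-2 - 7/120) + 129) = -479 + 118/(-247/120 + 129) = -479 + 118/(15233/120) = -479 + 118*(120/15233) = -479 + 14160/15233 = -7282447/15233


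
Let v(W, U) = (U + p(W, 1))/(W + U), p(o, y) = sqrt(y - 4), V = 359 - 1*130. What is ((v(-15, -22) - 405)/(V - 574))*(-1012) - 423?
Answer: -893137/555 - 44*I*sqrt(3)/555 ≈ -1609.3 - 0.13732*I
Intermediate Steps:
V = 229 (V = 359 - 130 = 229)
p(o, y) = sqrt(-4 + y)
v(W, U) = (U + I*sqrt(3))/(U + W) (v(W, U) = (U + sqrt(-4 + 1))/(W + U) = (U + sqrt(-3))/(U + W) = (U + I*sqrt(3))/(U + W))
((v(-15, -22) - 405)/(V - 574))*(-1012) - 423 = (((-22 + I*sqrt(3))/(-22 - 15) - 405)/(229 - 574))*(-1012) - 423 = (((-22 + I*sqrt(3))/(-37) - 405)/(-345))*(-1012) - 423 = ((-(-22 + I*sqrt(3))/37 - 405)*(-1/345))*(-1012) - 423 = (((22/37 - I*sqrt(3)/37) - 405)*(-1/345))*(-1012) - 423 = ((-14963/37 - I*sqrt(3)/37)*(-1/345))*(-1012) - 423 = (14963/12765 + I*sqrt(3)/12765)*(-1012) - 423 = (-658372/555 - 44*I*sqrt(3)/555) - 423 = -893137/555 - 44*I*sqrt(3)/555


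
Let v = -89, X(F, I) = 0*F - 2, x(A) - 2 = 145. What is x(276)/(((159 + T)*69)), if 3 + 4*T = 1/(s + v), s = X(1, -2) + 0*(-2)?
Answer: 8918/662423 ≈ 0.013463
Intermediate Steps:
x(A) = 147 (x(A) = 2 + 145 = 147)
X(F, I) = -2 (X(F, I) = 0 - 2 = -2)
s = -2 (s = -2 + 0*(-2) = -2 + 0 = -2)
T = -137/182 (T = -¾ + 1/(4*(-2 - 89)) = -¾ + (¼)/(-91) = -¾ + (¼)*(-1/91) = -¾ - 1/364 = -137/182 ≈ -0.75275)
x(276)/(((159 + T)*69)) = 147/(((159 - 137/182)*69)) = 147/(((28801/182)*69)) = 147/(1987269/182) = 147*(182/1987269) = 8918/662423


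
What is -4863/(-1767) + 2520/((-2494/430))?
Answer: -7374391/17081 ≈ -431.73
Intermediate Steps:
-4863/(-1767) + 2520/((-2494/430)) = -4863*(-1/1767) + 2520/((-2494*1/430)) = 1621/589 + 2520/(-29/5) = 1621/589 + 2520*(-5/29) = 1621/589 - 12600/29 = -7374391/17081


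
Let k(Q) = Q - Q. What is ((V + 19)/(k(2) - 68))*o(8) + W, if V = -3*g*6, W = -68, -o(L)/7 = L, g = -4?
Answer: 118/17 ≈ 6.9412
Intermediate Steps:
k(Q) = 0
o(L) = -7*L
V = 72 (V = -3*(-4)*6 = 12*6 = 72)
((V + 19)/(k(2) - 68))*o(8) + W = ((72 + 19)/(0 - 68))*(-7*8) - 68 = (91/(-68))*(-56) - 68 = (91*(-1/68))*(-56) - 68 = -91/68*(-56) - 68 = 1274/17 - 68 = 118/17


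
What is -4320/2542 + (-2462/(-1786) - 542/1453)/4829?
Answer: -13532399694933/7963790544611 ≈ -1.6992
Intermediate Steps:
-4320/2542 + (-2462/(-1786) - 542/1453)/4829 = -4320*1/2542 + (-2462*(-1/1786) - 542*1/1453)*(1/4829) = -2160/1271 + (1231/893 - 542/1453)*(1/4829) = -2160/1271 + (1304637/1297529)*(1/4829) = -2160/1271 + 1304637/6265767541 = -13532399694933/7963790544611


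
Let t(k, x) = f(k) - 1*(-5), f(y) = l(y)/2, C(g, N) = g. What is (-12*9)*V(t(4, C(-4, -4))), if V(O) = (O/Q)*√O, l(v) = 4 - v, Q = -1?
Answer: 540*√5 ≈ 1207.5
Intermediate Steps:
f(y) = 2 - y/2 (f(y) = (4 - y)/2 = (4 - y)*(½) = 2 - y/2)
t(k, x) = 7 - k/2 (t(k, x) = (2 - k/2) - 1*(-5) = (2 - k/2) + 5 = 7 - k/2)
V(O) = -O^(3/2) (V(O) = (O/(-1))*√O = (O*(-1))*√O = (-O)*√O = -O^(3/2))
(-12*9)*V(t(4, C(-4, -4))) = (-12*9)*(-(7 - ½*4)^(3/2)) = -(-108)*(7 - 2)^(3/2) = -(-108)*5^(3/2) = -(-108)*5*√5 = -(-540)*√5 = 540*√5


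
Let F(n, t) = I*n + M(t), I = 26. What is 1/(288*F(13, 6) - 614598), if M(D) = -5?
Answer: -1/518694 ≈ -1.9279e-6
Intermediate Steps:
F(n, t) = -5 + 26*n (F(n, t) = 26*n - 5 = -5 + 26*n)
1/(288*F(13, 6) - 614598) = 1/(288*(-5 + 26*13) - 614598) = 1/(288*(-5 + 338) - 614598) = 1/(288*333 - 614598) = 1/(95904 - 614598) = 1/(-518694) = -1/518694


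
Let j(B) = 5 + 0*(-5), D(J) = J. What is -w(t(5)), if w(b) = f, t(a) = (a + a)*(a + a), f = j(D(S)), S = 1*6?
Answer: -5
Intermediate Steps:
S = 6
j(B) = 5 (j(B) = 5 + 0 = 5)
f = 5
t(a) = 4*a² (t(a) = (2*a)*(2*a) = 4*a²)
w(b) = 5
-w(t(5)) = -1*5 = -5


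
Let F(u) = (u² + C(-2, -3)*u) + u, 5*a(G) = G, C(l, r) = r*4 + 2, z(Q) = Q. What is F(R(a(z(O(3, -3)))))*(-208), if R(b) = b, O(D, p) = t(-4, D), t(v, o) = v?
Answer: -40768/25 ≈ -1630.7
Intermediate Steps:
O(D, p) = -4
C(l, r) = 2 + 4*r (C(l, r) = 4*r + 2 = 2 + 4*r)
a(G) = G/5
F(u) = u² - 9*u (F(u) = (u² + (2 + 4*(-3))*u) + u = (u² + (2 - 12)*u) + u = (u² - 10*u) + u = u² - 9*u)
F(R(a(z(O(3, -3)))))*(-208) = (((⅕)*(-4))*(-9 + (⅕)*(-4)))*(-208) = -4*(-9 - ⅘)/5*(-208) = -⅘*(-49/5)*(-208) = (196/25)*(-208) = -40768/25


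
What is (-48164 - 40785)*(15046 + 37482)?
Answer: -4672313072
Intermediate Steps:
(-48164 - 40785)*(15046 + 37482) = -88949*52528 = -4672313072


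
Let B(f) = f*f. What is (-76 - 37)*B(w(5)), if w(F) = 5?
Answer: -2825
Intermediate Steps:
B(f) = f**2
(-76 - 37)*B(w(5)) = (-76 - 37)*5**2 = -113*25 = -2825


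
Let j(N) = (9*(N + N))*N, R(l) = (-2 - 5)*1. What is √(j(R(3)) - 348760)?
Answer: I*√347878 ≈ 589.81*I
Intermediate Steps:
R(l) = -7 (R(l) = -7*1 = -7)
j(N) = 18*N² (j(N) = (9*(2*N))*N = (18*N)*N = 18*N²)
√(j(R(3)) - 348760) = √(18*(-7)² - 348760) = √(18*49 - 348760) = √(882 - 348760) = √(-347878) = I*√347878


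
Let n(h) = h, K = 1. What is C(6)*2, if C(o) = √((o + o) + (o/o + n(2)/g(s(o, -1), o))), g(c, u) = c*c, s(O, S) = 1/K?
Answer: 2*√15 ≈ 7.7460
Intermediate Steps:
s(O, S) = 1 (s(O, S) = 1/1 = 1*1 = 1)
g(c, u) = c²
C(o) = √(3 + 2*o) (C(o) = √((o + o) + (o/o + 2/(1²))) = √(2*o + (1 + 2/1)) = √(2*o + (1 + 2*1)) = √(2*o + (1 + 2)) = √(2*o + 3) = √(3 + 2*o))
C(6)*2 = √(3 + 2*6)*2 = √(3 + 12)*2 = √15*2 = 2*√15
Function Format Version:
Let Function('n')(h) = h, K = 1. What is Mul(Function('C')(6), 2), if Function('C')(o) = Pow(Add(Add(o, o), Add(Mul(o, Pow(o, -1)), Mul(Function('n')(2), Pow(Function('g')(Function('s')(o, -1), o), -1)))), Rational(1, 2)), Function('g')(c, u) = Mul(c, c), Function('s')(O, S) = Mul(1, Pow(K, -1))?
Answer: Mul(2, Pow(15, Rational(1, 2))) ≈ 7.7460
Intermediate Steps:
Function('s')(O, S) = 1 (Function('s')(O, S) = Mul(1, Pow(1, -1)) = Mul(1, 1) = 1)
Function('g')(c, u) = Pow(c, 2)
Function('C')(o) = Pow(Add(3, Mul(2, o)), Rational(1, 2)) (Function('C')(o) = Pow(Add(Add(o, o), Add(Mul(o, Pow(o, -1)), Mul(2, Pow(Pow(1, 2), -1)))), Rational(1, 2)) = Pow(Add(Mul(2, o), Add(1, Mul(2, Pow(1, -1)))), Rational(1, 2)) = Pow(Add(Mul(2, o), Add(1, Mul(2, 1))), Rational(1, 2)) = Pow(Add(Mul(2, o), Add(1, 2)), Rational(1, 2)) = Pow(Add(Mul(2, o), 3), Rational(1, 2)) = Pow(Add(3, Mul(2, o)), Rational(1, 2)))
Mul(Function('C')(6), 2) = Mul(Pow(Add(3, Mul(2, 6)), Rational(1, 2)), 2) = Mul(Pow(Add(3, 12), Rational(1, 2)), 2) = Mul(Pow(15, Rational(1, 2)), 2) = Mul(2, Pow(15, Rational(1, 2)))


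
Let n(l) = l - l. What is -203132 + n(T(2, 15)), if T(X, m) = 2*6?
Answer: -203132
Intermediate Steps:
T(X, m) = 12
n(l) = 0
-203132 + n(T(2, 15)) = -203132 + 0 = -203132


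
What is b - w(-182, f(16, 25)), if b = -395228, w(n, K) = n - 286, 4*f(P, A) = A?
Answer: -394760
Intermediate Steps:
f(P, A) = A/4
w(n, K) = -286 + n
b - w(-182, f(16, 25)) = -395228 - (-286 - 182) = -395228 - 1*(-468) = -395228 + 468 = -394760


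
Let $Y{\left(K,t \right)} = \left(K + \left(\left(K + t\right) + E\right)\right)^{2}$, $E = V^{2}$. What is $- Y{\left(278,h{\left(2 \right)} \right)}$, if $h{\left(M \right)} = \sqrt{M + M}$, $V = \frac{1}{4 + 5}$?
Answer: $- \frac{2042949601}{6561} \approx -3.1138 \cdot 10^{5}$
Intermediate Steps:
$V = \frac{1}{9} \approx 0.11111$
$E = \frac{1}{81}$ ($E = \left(\frac{1}{9}\right)^{2} = \frac{1}{81} \approx 0.012346$)
$h{\left(M \right)} = \sqrt{2} \sqrt{M}$ ($h{\left(M \right)} = \sqrt{2 M} = \sqrt{2} \sqrt{M}$)
$Y{\left(K,t \right)} = \left(\frac{1}{81} + t + 2 K\right)^{2}$ ($Y{\left(K,t \right)} = \left(K + \left(\left(K + t\right) + \frac{1}{81}\right)\right)^{2} = \left(K + \left(\frac{1}{81} + K + t\right)\right)^{2} = \left(\frac{1}{81} + t + 2 K\right)^{2}$)
$- Y{\left(278,h{\left(2 \right)} \right)} = - \frac{\left(1 + 81 \sqrt{2} \sqrt{2} + 162 \cdot 278\right)^{2}}{6561} = - \frac{\left(1 + 81 \cdot 2 + 45036\right)^{2}}{6561} = - \frac{\left(1 + 162 + 45036\right)^{2}}{6561} = - \frac{45199^{2}}{6561} = - \frac{2042949601}{6561}$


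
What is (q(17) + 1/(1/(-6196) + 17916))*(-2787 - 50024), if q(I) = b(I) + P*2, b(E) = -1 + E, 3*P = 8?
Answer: -375195793227508/333022605 ≈ -1.1266e+6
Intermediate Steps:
P = 8/3 (P = (⅓)*8 = 8/3 ≈ 2.6667)
q(I) = 13/3 + I (q(I) = (-1 + I) + (8/3)*2 = (-1 + I) + 16/3 = 13/3 + I)
(q(17) + 1/(1/(-6196) + 17916))*(-2787 - 50024) = ((13/3 + 17) + 1/(1/(-6196) + 17916))*(-2787 - 50024) = (64/3 + 1/(-1/6196 + 17916))*(-52811) = (64/3 + 1/(111007535/6196))*(-52811) = (64/3 + 6196/111007535)*(-52811) = (7104500828/333022605)*(-52811) = -375195793227508/333022605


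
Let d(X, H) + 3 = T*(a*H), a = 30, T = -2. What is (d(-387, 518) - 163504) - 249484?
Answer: -444071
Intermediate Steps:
d(X, H) = -3 - 60*H
(d(-387, 518) - 163504) - 249484 = ((-3 - 60*518) - 163504) - 249484 = ((-3 - 31080) - 163504) - 249484 = (-31083 - 163504) - 249484 = -194587 - 249484 = -444071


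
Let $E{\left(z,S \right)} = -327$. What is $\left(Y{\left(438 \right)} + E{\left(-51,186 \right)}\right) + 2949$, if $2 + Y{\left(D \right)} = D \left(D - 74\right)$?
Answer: $162052$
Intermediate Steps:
$Y{\left(D \right)} = -2 + D \left(-74 + D\right)$ ($Y{\left(D \right)} = -2 + D \left(D - 74\right) = -2 + D \left(-74 + D\right)$)
$\left(Y{\left(438 \right)} + E{\left(-51,186 \right)}\right) + 2949 = \left(\left(-2 + 438^{2} - 32412\right) - 327\right) + 2949 = \left(\left(-2 + 191844 - 32412\right) - 327\right) + 2949 = \left(159430 - 327\right) + 2949 = 159103 + 2949 = 162052$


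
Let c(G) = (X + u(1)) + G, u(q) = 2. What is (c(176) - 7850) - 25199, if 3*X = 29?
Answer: -98584/3 ≈ -32861.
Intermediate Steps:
X = 29/3 (X = (⅓)*29 = 29/3 ≈ 9.6667)
c(G) = 35/3 + G (c(G) = (29/3 + 2) + G = 35/3 + G)
(c(176) - 7850) - 25199 = ((35/3 + 176) - 7850) - 25199 = (563/3 - 7850) - 25199 = -22987/3 - 25199 = -98584/3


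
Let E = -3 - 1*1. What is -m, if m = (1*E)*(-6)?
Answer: -24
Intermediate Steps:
E = -4 (E = -3 - 1 = -4)
m = 24 (m = (1*(-4))*(-6) = -4*(-6) = 24)
-m = -1*24 = -24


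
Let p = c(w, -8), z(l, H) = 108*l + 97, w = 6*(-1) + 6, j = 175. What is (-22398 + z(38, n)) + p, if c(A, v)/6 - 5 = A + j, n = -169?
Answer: -17117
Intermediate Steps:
w = 0 (w = -6 + 6 = 0)
c(A, v) = 1080 + 6*A (c(A, v) = 30 + 6*(A + 175) = 30 + 6*(175 + A) = 30 + (1050 + 6*A) = 1080 + 6*A)
z(l, H) = 97 + 108*l
p = 1080 (p = 1080 + 6*0 = 1080 + 0 = 1080)
(-22398 + z(38, n)) + p = (-22398 + (97 + 108*38)) + 1080 = (-22398 + (97 + 4104)) + 1080 = (-22398 + 4201) + 1080 = -18197 + 1080 = -17117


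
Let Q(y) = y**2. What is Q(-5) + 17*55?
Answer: 960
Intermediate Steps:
Q(-5) + 17*55 = (-5)**2 + 17*55 = 25 + 935 = 960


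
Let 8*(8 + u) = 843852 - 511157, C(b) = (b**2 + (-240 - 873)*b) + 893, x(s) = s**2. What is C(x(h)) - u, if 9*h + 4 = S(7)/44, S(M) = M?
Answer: -1005500956127951/24591257856 ≈ -40889.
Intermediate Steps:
h = -169/396 (h = -4/9 + (7/44)/9 = -4/9 + (7*(1/44))/9 = -4/9 + (1/9)*(7/44) = -4/9 + 7/396 = -169/396 ≈ -0.42677)
C(b) = 893 + b**2 - 1113*b (C(b) = (b**2 - 1113*b) + 893 = 893 + b**2 - 1113*b)
u = 332631/8 (u = -8 + (843852 - 511157)/8 = -8 + (1/8)*332695 = -8 + 332695/8 = 332631/8 ≈ 41579.)
C(x(h)) - u = (893 + ((-169/396)**2)**2 - 1113*(-169/396)**2) - 1*332631/8 = (893 + (28561/156816)**2 - 1113*28561/156816) - 332631/8 = (893 + 815730721/24591257856 - 10596131/52272) - 332631/8 = 16975880359441/24591257856 - 332631/8 = -1005500956127951/24591257856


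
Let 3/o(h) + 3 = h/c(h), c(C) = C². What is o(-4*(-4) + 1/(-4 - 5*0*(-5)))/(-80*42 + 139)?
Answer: 189/595885 ≈ 0.00031718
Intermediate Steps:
o(h) = 3/(-3 + 1/h) (o(h) = 3/(-3 + h/(h²)) = 3/(-3 + h/h²) = 3/(-3 + 1/h))
o(-4*(-4) + 1/(-4 - 5*0*(-5)))/(-80*42 + 139) = (-3*(-4*(-4) + 1/(-4 - 5*0*(-5)))/(-1 + 3*(-4*(-4) + 1/(-4 - 5*0*(-5)))))/(-80*42 + 139) = (-3*(16 + 1/(-4 + 0*(-5)))/(-1 + 3*(16 + 1/(-4 + 0*(-5)))))/(-3360 + 139) = -3*(16 + 1/(-4 + 0))/(-1 + 3*(16 + 1/(-4 + 0)))/(-3221) = -3*(16 + 1/(-4))/(-1 + 3*(16 + 1/(-4)))*(-1/3221) = -3*(16 - ¼)/(-1 + 3*(16 - ¼))*(-1/3221) = -3*63/4/(-1 + 3*(63/4))*(-1/3221) = -3*63/4/(-1 + 189/4)*(-1/3221) = -3*63/4/185/4*(-1/3221) = -3*63/4*4/185*(-1/3221) = -189/185*(-1/3221) = 189/595885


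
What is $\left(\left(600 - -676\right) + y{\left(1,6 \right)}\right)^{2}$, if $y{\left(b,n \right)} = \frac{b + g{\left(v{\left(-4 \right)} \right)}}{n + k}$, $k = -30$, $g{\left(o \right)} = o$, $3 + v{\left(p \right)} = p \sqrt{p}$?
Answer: $\frac{26054217}{16} + \frac{15313 i}{18} \approx 1.6284 \cdot 10^{6} + 850.72 i$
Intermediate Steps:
$v{\left(p \right)} = -3 + p^{\frac{3}{2}}$ ($v{\left(p \right)} = -3 + p \sqrt{p} = -3 + p^{\frac{3}{2}}$)
$y{\left(b,n \right)} = \frac{-3 + b - 8 i}{-30 + n}$ ($y{\left(b,n \right)} = \frac{b - \left(3 - \left(-4\right)^{\frac{3}{2}}\right)}{n - 30} = \frac{b - \left(3 + 8 i\right)}{-30 + n} = \frac{-3 + b - 8 i}{-30 + n}$)
$\left(\left(600 - -676\right) + y{\left(1,6 \right)}\right)^{2} = \left(\left(600 - -676\right) + \frac{-3 + 1 - 8 i}{-30 + 6}\right)^{2} = \left(\left(600 + 676\right) + \frac{-2 - 8 i}{-24}\right)^{2} = \left(1276 - \frac{-2 - 8 i}{24}\right)^{2} = \left(1276 + \left(\frac{1}{12} + \frac{i}{3}\right)\right)^{2} = \left(\frac{15313}{12} + \frac{i}{3}\right)^{2}$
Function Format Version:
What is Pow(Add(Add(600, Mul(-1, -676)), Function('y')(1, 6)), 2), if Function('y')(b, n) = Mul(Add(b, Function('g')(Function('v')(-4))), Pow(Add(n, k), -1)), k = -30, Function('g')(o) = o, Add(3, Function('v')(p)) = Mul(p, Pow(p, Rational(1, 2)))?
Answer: Add(Rational(26054217, 16), Mul(Rational(15313, 18), I)) ≈ Add(1.6284e+6, Mul(850.72, I))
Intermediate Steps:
Function('v')(p) = Add(-3, Pow(p, Rational(3, 2))) (Function('v')(p) = Add(-3, Mul(p, Pow(p, Rational(1, 2)))) = Add(-3, Pow(p, Rational(3, 2))))
Function('y')(b, n) = Mul(Pow(Add(-30, n), -1), Add(-3, b, Mul(-8, I))) (Function('y')(b, n) = Mul(Add(b, Add(-3, Pow(-4, Rational(3, 2)))), Pow(Add(n, -30), -1)) = Mul(Add(b, Add(-3, Mul(-8, I))), Pow(Add(-30, n), -1)) = Mul(Add(-3, b, Mul(-8, I)), Pow(Add(-30, n), -1)) = Mul(Pow(Add(-30, n), -1), Add(-3, b, Mul(-8, I))))
Pow(Add(Add(600, Mul(-1, -676)), Function('y')(1, 6)), 2) = Pow(Add(Add(600, Mul(-1, -676)), Mul(Pow(Add(-30, 6), -1), Add(-3, 1, Mul(-8, I)))), 2) = Pow(Add(Add(600, 676), Mul(Pow(-24, -1), Add(-2, Mul(-8, I)))), 2) = Pow(Add(1276, Mul(Rational(-1, 24), Add(-2, Mul(-8, I)))), 2) = Pow(Add(1276, Add(Rational(1, 12), Mul(Rational(1, 3), I))), 2) = Pow(Add(Rational(15313, 12), Mul(Rational(1, 3), I)), 2)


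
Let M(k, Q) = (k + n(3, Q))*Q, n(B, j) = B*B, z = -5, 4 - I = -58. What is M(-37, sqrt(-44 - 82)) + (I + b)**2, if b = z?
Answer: 3249 - 84*I*sqrt(14) ≈ 3249.0 - 314.3*I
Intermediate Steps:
I = 62 (I = 4 - 1*(-58) = 4 + 58 = 62)
n(B, j) = B**2
b = -5
M(k, Q) = Q*(9 + k) (M(k, Q) = (k + 3**2)*Q = (k + 9)*Q = (9 + k)*Q = Q*(9 + k))
M(-37, sqrt(-44 - 82)) + (I + b)**2 = sqrt(-44 - 82)*(9 - 37) + (62 - 5)**2 = sqrt(-126)*(-28) + 57**2 = (3*I*sqrt(14))*(-28) + 3249 = -84*I*sqrt(14) + 3249 = 3249 - 84*I*sqrt(14)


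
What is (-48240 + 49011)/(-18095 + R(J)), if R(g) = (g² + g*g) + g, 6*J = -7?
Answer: -6939/162841 ≈ -0.042612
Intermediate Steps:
J = -7/6 (J = (⅙)*(-7) = -7/6 ≈ -1.1667)
R(g) = g + 2*g² (R(g) = (g² + g²) + g = 2*g² + g = g + 2*g²)
(-48240 + 49011)/(-18095 + R(J)) = (-48240 + 49011)/(-18095 - 7*(1 + 2*(-7/6))/6) = 771/(-18095 - 7*(1 - 7/3)/6) = 771/(-18095 - 7/6*(-4/3)) = 771/(-18095 + 14/9) = 771/(-162841/9) = 771*(-9/162841) = -6939/162841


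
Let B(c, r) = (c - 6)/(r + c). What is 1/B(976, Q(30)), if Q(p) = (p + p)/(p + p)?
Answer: 977/970 ≈ 1.0072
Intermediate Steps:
Q(p) = 1 (Q(p) = (2*p)/((2*p)) = (2*p)*(1/(2*p)) = 1)
B(c, r) = (-6 + c)/(c + r)
1/B(976, Q(30)) = 1/((-6 + 976)/(976 + 1)) = 1/(970/977) = 977/970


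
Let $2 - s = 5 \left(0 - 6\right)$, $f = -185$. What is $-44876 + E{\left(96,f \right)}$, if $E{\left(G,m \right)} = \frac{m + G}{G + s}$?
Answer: $- \frac{5744217}{128} \approx -44877.0$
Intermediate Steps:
$s = 32$ ($s = 2 - 5 \left(0 - 6\right) = 2 - 5 \left(-6\right) = 2 - -30 = 2 + 30 = 32$)
$E{\left(G,m \right)} = \frac{G + m}{32 + G}$ ($E{\left(G,m \right)} = \frac{m + G}{G + 32} = \frac{G + m}{32 + G}$)
$-44876 + E{\left(96,f \right)} = -44876 + \frac{96 - 185}{32 + 96} = -44876 + \frac{1}{128} \left(-89\right) = -44876 - \frac{89}{128} = - \frac{5744217}{128}$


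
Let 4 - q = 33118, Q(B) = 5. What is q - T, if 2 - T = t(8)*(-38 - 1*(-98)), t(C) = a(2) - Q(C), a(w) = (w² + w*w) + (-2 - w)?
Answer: -33176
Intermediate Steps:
q = -33114 (q = 4 - 1*33118 = 4 - 33118 = -33114)
a(w) = -2 - w + 2*w² (a(w) = (w² + w²) + (-2 - w) = 2*w² + (-2 - w) = -2 - w + 2*w²)
t(C) = -1 (t(C) = (-2 - 1*2 + 2*2²) - 1*5 = (-2 - 2 + 2*4) - 5 = (-2 - 2 + 8) - 5 = 4 - 5 = -1)
T = 62 (T = 2 - (-1)*(-38 - 1*(-98)) = 2 - (-1)*(-38 + 98) = 2 - (-1)*60 = 2 - 1*(-60) = 2 + 60 = 62)
q - T = -33114 - 1*62 = -33114 - 62 = -33176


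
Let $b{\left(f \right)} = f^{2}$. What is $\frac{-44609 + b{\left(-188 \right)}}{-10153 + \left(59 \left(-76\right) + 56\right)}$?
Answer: $\frac{9265}{14581} \approx 0.63542$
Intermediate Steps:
$\frac{-44609 + b{\left(-188 \right)}}{-10153 + \left(59 \left(-76\right) + 56\right)} = \frac{-44609 + \left(-188\right)^{2}}{-10153 + \left(59 \left(-76\right) + 56\right)} = \frac{-44609 + 35344}{-10153 + \left(-4484 + 56\right)} = - \frac{9265}{-10153 - 4428} = - \frac{9265}{-14581} = \left(-9265\right) \left(- \frac{1}{14581}\right) = \frac{9265}{14581}$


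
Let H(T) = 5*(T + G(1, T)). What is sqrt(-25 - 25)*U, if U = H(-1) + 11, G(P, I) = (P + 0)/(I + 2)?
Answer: 55*I*sqrt(2) ≈ 77.782*I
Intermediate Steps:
G(P, I) = P/(2 + I)
H(T) = 5*T + 5/(2 + T) (H(T) = 5*(T + 1/(2 + T)) = 5*T + 5/(2 + T))
U = 11 (U = 5*(1 - (2 - 1))/(2 - 1) + 11 = 5*(1 - 1*1)/1 + 11 = 5*1*(1 - 1) + 11 = 5*1*0 + 11 = 0 + 11 = 11)
sqrt(-25 - 25)*U = sqrt(-25 - 25)*11 = sqrt(-50)*11 = (5*I*sqrt(2))*11 = 55*I*sqrt(2)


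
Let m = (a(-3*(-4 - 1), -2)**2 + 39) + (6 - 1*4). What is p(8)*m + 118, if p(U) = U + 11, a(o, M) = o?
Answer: 5172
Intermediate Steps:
p(U) = 11 + U
m = 266 (m = ((-3*(-4 - 1))**2 + 39) + (6 - 1*4) = ((-3*(-5))**2 + 39) + (6 - 4) = (15**2 + 39) + 2 = (225 + 39) + 2 = 264 + 2 = 266)
p(8)*m + 118 = (11 + 8)*266 + 118 = 19*266 + 118 = 5054 + 118 = 5172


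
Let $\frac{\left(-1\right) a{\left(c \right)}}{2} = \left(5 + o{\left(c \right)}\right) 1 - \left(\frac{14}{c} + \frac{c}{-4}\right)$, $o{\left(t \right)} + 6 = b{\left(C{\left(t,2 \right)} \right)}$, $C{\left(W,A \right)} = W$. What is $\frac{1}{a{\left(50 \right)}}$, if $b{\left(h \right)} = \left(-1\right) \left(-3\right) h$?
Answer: $- \frac{25}{8061} \approx -0.0031014$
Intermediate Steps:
$b{\left(h \right)} = 3 h$
$o{\left(t \right)} = -6 + 3 t$
$a{\left(c \right)} = 2 + \frac{28}{c} - \frac{13 c}{2}$ ($a{\left(c \right)} = - 2 \left(\left(5 + \left(-6 + 3 c\right)\right) 1 - \left(\frac{14}{c} + \frac{c}{-4}\right)\right) = - 2 \left(\left(-1 + 3 c\right) 1 - \left(\frac{14}{c} + c \left(- \frac{1}{4}\right)\right)\right) = - 2 \left(\left(-1 + 3 c\right) - \left(\frac{14}{c} - \frac{c}{4}\right)\right) = - 2 \left(\left(-1 + 3 c\right) + \left(- \frac{14}{c} + \frac{c}{4}\right)\right) = - 2 \left(-1 - \frac{14}{c} + \frac{13 c}{4}\right) = 2 + \frac{28}{c} - \frac{13 c}{2}$)
$\frac{1}{a{\left(50 \right)}} = \frac{1}{2 + \frac{28}{50} - 325} = \frac{1}{2 + 28 \cdot \frac{1}{50} - 325} = \frac{1}{2 + \frac{14}{25} - 325} = \frac{1}{- \frac{8061}{25}} = - \frac{25}{8061}$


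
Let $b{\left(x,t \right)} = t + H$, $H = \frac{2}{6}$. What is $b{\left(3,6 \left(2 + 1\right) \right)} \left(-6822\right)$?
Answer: $-125070$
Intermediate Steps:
$H = \frac{1}{3}$ ($H = 2 \cdot \frac{1}{6} = \frac{1}{3} \approx 0.33333$)
$b{\left(x,t \right)} = \frac{1}{3} + t$ ($b{\left(x,t \right)} = t + \frac{1}{3} = \frac{1}{3} + t$)
$b{\left(3,6 \left(2 + 1\right) \right)} \left(-6822\right) = \left(\frac{1}{3} + 6 \left(2 + 1\right)\right) \left(-6822\right) = \left(\frac{1}{3} + 6 \cdot 3\right) \left(-6822\right) = \left(\frac{1}{3} + 18\right) \left(-6822\right) = \frac{55}{3} \left(-6822\right) = -125070$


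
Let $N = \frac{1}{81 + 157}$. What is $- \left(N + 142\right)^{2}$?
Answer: $- \frac{1142237209}{56644} \approx -20165.0$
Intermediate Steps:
$N = \frac{1}{238} \approx 0.0042017$
$- \left(N + 142\right)^{2} = - \left(\frac{1}{238} + 142\right)^{2} = - \left(\frac{33797}{238}\right)^{2} = \left(-1\right) \frac{1142237209}{56644} = - \frac{1142237209}{56644}$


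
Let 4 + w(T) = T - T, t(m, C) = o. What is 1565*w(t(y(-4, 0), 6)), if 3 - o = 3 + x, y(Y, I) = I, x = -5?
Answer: -6260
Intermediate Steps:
o = 5 (o = 3 - (3 - 5) = 3 - 1*(-2) = 3 + 2 = 5)
t(m, C) = 5
w(T) = -4 (w(T) = -4 + (T - T) = -4 + 0 = -4)
1565*w(t(y(-4, 0), 6)) = 1565*(-4) = -6260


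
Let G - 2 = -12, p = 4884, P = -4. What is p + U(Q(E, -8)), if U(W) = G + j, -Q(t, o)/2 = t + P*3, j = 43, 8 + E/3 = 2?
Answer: 4917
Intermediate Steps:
E = -18 (E = -24 + 3*2 = -24 + 6 = -18)
G = -10 (G = 2 - 12 = -10)
Q(t, o) = 24 - 2*t (Q(t, o) = -2*(t - 4*3) = -2*(t - 12) = -2*(-12 + t) = 24 - 2*t)
U(W) = 33 (U(W) = -10 + 43 = 33)
p + U(Q(E, -8)) = 4884 + 33 = 4917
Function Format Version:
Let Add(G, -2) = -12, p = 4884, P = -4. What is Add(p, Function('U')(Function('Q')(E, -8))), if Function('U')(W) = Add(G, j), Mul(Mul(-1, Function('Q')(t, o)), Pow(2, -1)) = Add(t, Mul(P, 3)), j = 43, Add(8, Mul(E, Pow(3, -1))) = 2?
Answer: 4917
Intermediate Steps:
E = -18 (E = Add(-24, Mul(3, 2)) = Add(-24, 6) = -18)
G = -10 (G = Add(2, -12) = -10)
Function('Q')(t, o) = Add(24, Mul(-2, t)) (Function('Q')(t, o) = Mul(-2, Add(t, Mul(-4, 3))) = Mul(-2, Add(t, -12)) = Mul(-2, Add(-12, t)) = Add(24, Mul(-2, t)))
Function('U')(W) = 33 (Function('U')(W) = Add(-10, 43) = 33)
Add(p, Function('U')(Function('Q')(E, -8))) = Add(4884, 33) = 4917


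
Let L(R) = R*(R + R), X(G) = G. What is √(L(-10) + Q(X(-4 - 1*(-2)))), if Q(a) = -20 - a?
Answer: √182 ≈ 13.491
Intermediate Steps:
L(R) = 2*R² (L(R) = R*(2*R) = 2*R²)
√(L(-10) + Q(X(-4 - 1*(-2)))) = √(2*(-10)² + (-20 - (-4 - 1*(-2)))) = √(2*100 + (-20 - (-4 + 2))) = √(200 + (-20 - 1*(-2))) = √(200 + (-20 + 2)) = √(200 - 18) = √182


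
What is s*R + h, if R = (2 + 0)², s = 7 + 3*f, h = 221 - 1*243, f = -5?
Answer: -54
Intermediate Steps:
h = -22 (h = 221 - 243 = -22)
s = -8 (s = 7 + 3*(-5) = 7 - 15 = -8)
R = 4 (R = 2² = 4)
s*R + h = -8*4 - 22 = -32 - 22 = -54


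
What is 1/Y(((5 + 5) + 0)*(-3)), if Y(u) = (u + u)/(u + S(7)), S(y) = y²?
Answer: -19/60 ≈ -0.31667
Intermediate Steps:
Y(u) = 2*u/(49 + u) (Y(u) = (u + u)/(u + 7²) = (2*u)/(u + 49) = (2*u)/(49 + u) = 2*u/(49 + u))
1/Y(((5 + 5) + 0)*(-3)) = 1/(2*(((5 + 5) + 0)*(-3))/(49 + ((5 + 5) + 0)*(-3))) = 1/(2*((10 + 0)*(-3))/(49 + (10 + 0)*(-3))) = 1/(2*(10*(-3))/(49 + 10*(-3))) = 1/(2*(-30)/(49 - 30)) = 1/(2*(-30)/19) = 1/(2*(-30)*(1/19)) = 1/(-60/19) = -19/60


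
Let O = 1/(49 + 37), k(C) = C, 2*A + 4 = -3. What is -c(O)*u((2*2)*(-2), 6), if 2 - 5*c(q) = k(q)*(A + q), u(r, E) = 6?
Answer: -22638/9245 ≈ -2.4487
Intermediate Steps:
A = -7/2 (A = -2 + (½)*(-3) = -2 - 3/2 = -7/2 ≈ -3.5000)
O = 1/86 ≈ 0.011628
c(q) = ⅖ - q*(-7/2 + q)/5
-c(O)*u((2*2)*(-2), 6) = -(⅖ - (1/86)²/5 + (7/10)*(1/86))*6 = -(⅖ - ⅕*1/7396 + 7/860)*6 = -(⅖ - 1/36980 + 7/860)*6 = -3773*6/9245 = -1*22638/9245 = -22638/9245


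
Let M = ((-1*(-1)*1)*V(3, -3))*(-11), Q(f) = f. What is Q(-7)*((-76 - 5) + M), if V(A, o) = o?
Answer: 336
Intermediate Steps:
M = 33 (M = ((-1*(-1)*1)*(-3))*(-11) = ((1*1)*(-3))*(-11) = (1*(-3))*(-11) = -3*(-11) = 33)
Q(-7)*((-76 - 5) + M) = -7*((-76 - 5) + 33) = -7*(-81 + 33) = -7*(-48) = 336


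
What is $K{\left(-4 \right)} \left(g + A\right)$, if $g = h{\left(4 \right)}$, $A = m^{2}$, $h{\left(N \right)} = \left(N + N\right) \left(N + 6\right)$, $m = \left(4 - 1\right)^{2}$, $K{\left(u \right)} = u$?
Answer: $-644$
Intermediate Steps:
$m = 9$ ($m = 3^{2} = 9$)
$h{\left(N \right)} = 2 N \left(6 + N\right)$
$A = 81$ ($A = 9^{2} = 81$)
$g = 80$ ($g = 2 \cdot 4 \left(6 + 4\right) = 2 \cdot 4 \cdot 10 = 80$)
$K{\left(-4 \right)} \left(g + A\right) = - 4 \left(80 + 81\right) = \left(-4\right) 161 = -644$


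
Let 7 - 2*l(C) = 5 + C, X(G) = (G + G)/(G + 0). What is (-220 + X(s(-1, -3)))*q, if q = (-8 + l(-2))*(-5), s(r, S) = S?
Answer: -6540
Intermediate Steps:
X(G) = 2 (X(G) = (2*G)/G = 2)
l(C) = 1 - C/2 (l(C) = 7/2 - (5 + C)/2 = 7/2 + (-5/2 - C/2) = 1 - C/2)
q = 30 (q = (-8 + (1 - 1/2*(-2)))*(-5) = (-8 + (1 + 1))*(-5) = (-8 + 2)*(-5) = -6*(-5) = 30)
(-220 + X(s(-1, -3)))*q = (-220 + 2)*30 = -218*30 = -6540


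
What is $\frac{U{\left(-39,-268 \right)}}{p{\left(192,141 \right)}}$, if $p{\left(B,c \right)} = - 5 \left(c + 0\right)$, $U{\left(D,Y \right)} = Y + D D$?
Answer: $- \frac{1253}{705} \approx -1.7773$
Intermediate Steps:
$U{\left(D,Y \right)} = Y + D^{2}$
$p{\left(B,c \right)} = - 5 c$
$\frac{U{\left(-39,-268 \right)}}{p{\left(192,141 \right)}} = \frac{-268 + \left(-39\right)^{2}}{\left(-5\right) 141} = \frac{-268 + 1521}{-705} = 1253 \left(- \frac{1}{705}\right) = - \frac{1253}{705}$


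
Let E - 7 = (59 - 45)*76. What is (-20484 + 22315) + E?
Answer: 2902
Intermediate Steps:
E = 1071 (E = 7 + (59 - 45)*76 = 7 + 14*76 = 7 + 1064 = 1071)
(-20484 + 22315) + E = (-20484 + 22315) + 1071 = 1831 + 1071 = 2902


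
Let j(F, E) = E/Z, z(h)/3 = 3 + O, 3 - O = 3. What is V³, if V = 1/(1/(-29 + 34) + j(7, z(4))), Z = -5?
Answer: -125/512 ≈ -0.24414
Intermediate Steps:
O = 0 (O = 3 - 1*3 = 3 - 3 = 0)
z(h) = 9 (z(h) = 3*(3 + 0) = 3*3 = 9)
j(F, E) = -E/5 (j(F, E) = E/(-5) = E*(-⅕) = -E/5)
V = -5/8 (V = 1/(1/(-29 + 34) - ⅕*9) = 1/(1/5 - 9/5) = 1/(⅕ - 9/5) = 1/(-8/5) = -5/8 ≈ -0.62500)
V³ = (-5/8)³ = -125/512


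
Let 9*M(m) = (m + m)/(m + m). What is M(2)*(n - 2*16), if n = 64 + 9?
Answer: 41/9 ≈ 4.5556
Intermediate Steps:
n = 73
M(m) = ⅑ (M(m) = ((m + m)/(m + m))/9 = ((2*m)/((2*m)))/9 = ((2*m)*(1/(2*m)))/9 = (⅑)*1 = ⅑)
M(2)*(n - 2*16) = (73 - 2*16)/9 = (73 - 32)/9 = (⅑)*41 = 41/9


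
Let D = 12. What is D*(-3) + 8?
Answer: -28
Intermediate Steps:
D*(-3) + 8 = 12*(-3) + 8 = -36 + 8 = -28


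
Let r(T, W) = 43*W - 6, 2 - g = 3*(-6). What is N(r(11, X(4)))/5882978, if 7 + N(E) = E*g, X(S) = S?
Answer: 3313/5882978 ≈ 0.00056315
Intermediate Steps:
g = 20 (g = 2 - 3*(-6) = 2 - 1*(-18) = 2 + 18 = 20)
r(T, W) = -6 + 43*W
N(E) = -7 + 20*E (N(E) = -7 + E*20 = -7 + 20*E)
N(r(11, X(4)))/5882978 = (-7 + 20*(-6 + 43*4))/5882978 = (-7 + 20*(-6 + 172))*(1/5882978) = (-7 + 20*166)*(1/5882978) = (-7 + 3320)*(1/5882978) = 3313*(1/5882978) = 3313/5882978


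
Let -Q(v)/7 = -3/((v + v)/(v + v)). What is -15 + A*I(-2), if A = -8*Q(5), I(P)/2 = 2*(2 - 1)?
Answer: -687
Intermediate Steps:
I(P) = 4 (I(P) = 2*(2*(2 - 1)) = 2*(2*1) = 2*2 = 4)
Q(v) = 21 (Q(v) = -(-21)/((v + v)/(v + v)) = -(-21)/((2*v)/((2*v))) = -(-21)/((2*v)*(1/(2*v))) = -(-21)/1 = -(-21) = -7*(-3) = 21)
A = -168 (A = -8*21 = -168)
-15 + A*I(-2) = -15 - 168*4 = -15 - 672 = -687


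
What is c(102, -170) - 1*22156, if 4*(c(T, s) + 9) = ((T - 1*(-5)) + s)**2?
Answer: -84691/4 ≈ -21173.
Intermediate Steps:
c(T, s) = -9 + (5 + T + s)**2/4 (c(T, s) = -9 + ((T - 1*(-5)) + s)**2/4 = -9 + ((T + 5) + s)**2/4 = -9 + ((5 + T) + s)**2/4 = -9 + (5 + T + s)**2/4)
c(102, -170) - 1*22156 = (-9 + (5 + 102 - 170)**2/4) - 1*22156 = (-9 + (1/4)*(-63)**2) - 22156 = (-9 + (1/4)*3969) - 22156 = (-9 + 3969/4) - 22156 = 3933/4 - 22156 = -84691/4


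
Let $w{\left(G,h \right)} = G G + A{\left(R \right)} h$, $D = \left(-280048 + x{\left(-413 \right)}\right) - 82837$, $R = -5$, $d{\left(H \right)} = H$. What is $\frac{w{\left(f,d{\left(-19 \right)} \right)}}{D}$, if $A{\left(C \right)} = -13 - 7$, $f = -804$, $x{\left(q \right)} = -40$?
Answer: $- \frac{646796}{362925} \approx -1.7822$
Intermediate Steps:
$A{\left(C \right)} = -20$ ($A{\left(C \right)} = -13 - 7 = -20$)
$D = -362925$ ($D = \left(-280048 - 40\right) - 82837 = -280088 - 82837 = -362925$)
$w{\left(G,h \right)} = G^{2} - 20 h$ ($w{\left(G,h \right)} = G G - 20 h = G^{2} - 20 h$)
$\frac{w{\left(f,d{\left(-19 \right)} \right)}}{D} = \frac{\left(-804\right)^{2} - -380}{-362925} = \left(646416 + 380\right) \left(- \frac{1}{362925}\right) = 646796 \left(- \frac{1}{362925}\right) = - \frac{646796}{362925}$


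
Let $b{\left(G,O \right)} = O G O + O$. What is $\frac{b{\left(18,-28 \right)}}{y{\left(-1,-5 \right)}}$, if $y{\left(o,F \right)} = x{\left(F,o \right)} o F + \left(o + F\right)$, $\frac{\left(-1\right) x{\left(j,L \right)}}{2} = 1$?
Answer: $- \frac{3521}{4} \approx -880.25$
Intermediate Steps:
$b{\left(G,O \right)} = O + G O^{2}$ ($b{\left(G,O \right)} = G O O + O = G O^{2} + O = O + G O^{2}$)
$x{\left(j,L \right)} = -2$ ($x{\left(j,L \right)} = \left(-2\right) 1 = -2$)
$y{\left(o,F \right)} = F + o - 2 F o$ ($y{\left(o,F \right)} = - 2 o F + \left(o + F\right) = - 2 F o + \left(F + o\right) = F + o - 2 F o$)
$\frac{b{\left(18,-28 \right)}}{y{\left(-1,-5 \right)}} = \frac{\left(-28\right) \left(1 + 18 \left(-28\right)\right)}{-5 - 1 - \left(-10\right) \left(-1\right)} = \frac{\left(-28\right) \left(1 - 504\right)}{-5 - 1 - 10} = \frac{\left(-28\right) \left(-503\right)}{-16} = 14084 \left(- \frac{1}{16}\right) = - \frac{3521}{4}$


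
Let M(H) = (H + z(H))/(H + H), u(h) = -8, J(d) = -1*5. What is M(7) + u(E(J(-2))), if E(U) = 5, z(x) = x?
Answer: -7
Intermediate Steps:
J(d) = -5
M(H) = 1 (M(H) = (H + H)/(H + H) = (2*H)/((2*H)) = (2*H)*(1/(2*H)) = 1)
M(7) + u(E(J(-2))) = 1 - 8 = -7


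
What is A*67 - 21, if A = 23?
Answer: 1520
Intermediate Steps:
A*67 - 21 = 23*67 - 21 = 1541 - 21 = 1520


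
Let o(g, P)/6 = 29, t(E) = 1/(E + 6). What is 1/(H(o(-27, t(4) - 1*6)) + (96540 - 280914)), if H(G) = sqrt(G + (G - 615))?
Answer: -61458/11331257381 - I*sqrt(267)/33993772143 ≈ -5.4238e-6 - 4.8068e-10*I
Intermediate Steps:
t(E) = 1/(6 + E)
o(g, P) = 174 (o(g, P) = 6*29 = 174)
H(G) = sqrt(-615 + 2*G) (H(G) = sqrt(G + (-615 + G)) = sqrt(-615 + 2*G))
1/(H(o(-27, t(4) - 1*6)) + (96540 - 280914)) = 1/(sqrt(-615 + 2*174) + (96540 - 280914)) = 1/(sqrt(-615 + 348) - 184374) = 1/(sqrt(-267) - 184374) = 1/(I*sqrt(267) - 184374) = 1/(-184374 + I*sqrt(267))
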